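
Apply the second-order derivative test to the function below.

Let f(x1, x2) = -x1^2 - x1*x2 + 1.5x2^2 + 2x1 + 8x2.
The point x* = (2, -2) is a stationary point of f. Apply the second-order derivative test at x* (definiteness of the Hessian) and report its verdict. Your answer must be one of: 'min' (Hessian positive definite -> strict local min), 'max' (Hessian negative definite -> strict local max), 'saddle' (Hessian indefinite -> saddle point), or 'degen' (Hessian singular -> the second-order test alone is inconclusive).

Compute the Hessian H = grad^2 f:
  H = [[-2, -1], [-1, 3]]
Verify stationarity: grad f(x*) = H x* + g = (0, 0).
Eigenvalues of H: -2.1926, 3.1926.
Eigenvalues have mixed signs, so H is indefinite -> x* is a saddle point.

saddle


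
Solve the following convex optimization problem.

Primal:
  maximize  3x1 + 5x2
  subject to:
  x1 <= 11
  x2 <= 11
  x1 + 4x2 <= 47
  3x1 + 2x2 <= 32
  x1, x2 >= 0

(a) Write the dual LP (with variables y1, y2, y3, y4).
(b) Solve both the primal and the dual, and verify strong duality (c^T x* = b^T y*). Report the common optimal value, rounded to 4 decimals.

The standard primal-dual pair for 'max c^T x s.t. A x <= b, x >= 0' is:
  Dual:  min b^T y  s.t.  A^T y >= c,  y >= 0.

So the dual LP is:
  minimize  11y1 + 11y2 + 47y3 + 32y4
  subject to:
    y1 + y3 + 3y4 >= 3
    y2 + 4y3 + 2y4 >= 5
    y1, y2, y3, y4 >= 0

Solving the primal: x* = (3.4, 10.9).
  primal value c^T x* = 64.7.
Solving the dual: y* = (0, 0, 0.9, 0.7).
  dual value b^T y* = 64.7.
Strong duality: c^T x* = b^T y*. Confirmed.

64.7


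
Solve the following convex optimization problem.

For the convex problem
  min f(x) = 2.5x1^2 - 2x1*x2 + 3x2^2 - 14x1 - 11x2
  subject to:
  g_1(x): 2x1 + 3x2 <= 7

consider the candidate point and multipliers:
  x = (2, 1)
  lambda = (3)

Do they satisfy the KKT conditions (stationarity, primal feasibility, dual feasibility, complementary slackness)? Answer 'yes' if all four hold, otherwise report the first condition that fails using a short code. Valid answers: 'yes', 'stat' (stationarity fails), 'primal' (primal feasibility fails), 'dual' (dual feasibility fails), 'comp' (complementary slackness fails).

Gradient of f: grad f(x) = Q x + c = (-6, -9)
Constraint values g_i(x) = a_i^T x - b_i:
  g_1((2, 1)) = 0
Stationarity residual: grad f(x) + sum_i lambda_i a_i = (0, 0)
  -> stationarity OK
Primal feasibility (all g_i <= 0): OK
Dual feasibility (all lambda_i >= 0): OK
Complementary slackness (lambda_i * g_i(x) = 0 for all i): OK

Verdict: yes, KKT holds.

yes


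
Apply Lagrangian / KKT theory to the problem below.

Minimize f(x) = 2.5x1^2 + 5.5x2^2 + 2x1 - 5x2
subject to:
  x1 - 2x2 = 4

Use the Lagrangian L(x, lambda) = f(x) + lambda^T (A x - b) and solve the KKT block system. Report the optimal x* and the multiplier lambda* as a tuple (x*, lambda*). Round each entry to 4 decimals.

Form the Lagrangian:
  L(x, lambda) = (1/2) x^T Q x + c^T x + lambda^T (A x - b)
Stationarity (grad_x L = 0): Q x + c + A^T lambda = 0.
Primal feasibility: A x = b.

This gives the KKT block system:
  [ Q   A^T ] [ x     ]   [-c ]
  [ A    0  ] [ lambda ] = [ b ]

Solving the linear system:
  x*      = (1.4839, -1.2581)
  lambda* = (-9.4194)
  f(x*)   = 23.4677

x* = (1.4839, -1.2581), lambda* = (-9.4194)


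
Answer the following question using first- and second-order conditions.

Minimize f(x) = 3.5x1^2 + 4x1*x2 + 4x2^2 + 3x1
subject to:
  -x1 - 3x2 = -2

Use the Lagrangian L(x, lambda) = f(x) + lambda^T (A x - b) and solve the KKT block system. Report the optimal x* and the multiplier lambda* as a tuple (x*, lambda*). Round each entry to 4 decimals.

Form the Lagrangian:
  L(x, lambda) = (1/2) x^T Q x + c^T x + lambda^T (A x - b)
Stationarity (grad_x L = 0): Q x + c + A^T lambda = 0.
Primal feasibility: A x = b.

This gives the KKT block system:
  [ Q   A^T ] [ x     ]   [-c ]
  [ A    0  ] [ lambda ] = [ b ]

Solving the linear system:
  x*      = (-0.7447, 0.9149)
  lambda* = (1.4468)
  f(x*)   = 0.3298

x* = (-0.7447, 0.9149), lambda* = (1.4468)


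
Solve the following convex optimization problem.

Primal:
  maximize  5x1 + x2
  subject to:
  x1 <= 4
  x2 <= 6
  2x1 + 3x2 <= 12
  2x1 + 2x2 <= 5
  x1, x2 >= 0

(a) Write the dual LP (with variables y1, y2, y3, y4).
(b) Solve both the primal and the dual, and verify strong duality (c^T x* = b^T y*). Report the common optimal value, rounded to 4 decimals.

The standard primal-dual pair for 'max c^T x s.t. A x <= b, x >= 0' is:
  Dual:  min b^T y  s.t.  A^T y >= c,  y >= 0.

So the dual LP is:
  minimize  4y1 + 6y2 + 12y3 + 5y4
  subject to:
    y1 + 2y3 + 2y4 >= 5
    y2 + 3y3 + 2y4 >= 1
    y1, y2, y3, y4 >= 0

Solving the primal: x* = (2.5, 0).
  primal value c^T x* = 12.5.
Solving the dual: y* = (0, 0, 0, 2.5).
  dual value b^T y* = 12.5.
Strong duality: c^T x* = b^T y*. Confirmed.

12.5


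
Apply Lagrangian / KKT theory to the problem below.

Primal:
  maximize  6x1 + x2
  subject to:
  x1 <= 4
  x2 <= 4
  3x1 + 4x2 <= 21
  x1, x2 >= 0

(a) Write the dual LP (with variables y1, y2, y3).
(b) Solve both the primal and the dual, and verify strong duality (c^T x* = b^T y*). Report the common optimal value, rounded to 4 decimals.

The standard primal-dual pair for 'max c^T x s.t. A x <= b, x >= 0' is:
  Dual:  min b^T y  s.t.  A^T y >= c,  y >= 0.

So the dual LP is:
  minimize  4y1 + 4y2 + 21y3
  subject to:
    y1 + 3y3 >= 6
    y2 + 4y3 >= 1
    y1, y2, y3 >= 0

Solving the primal: x* = (4, 2.25).
  primal value c^T x* = 26.25.
Solving the dual: y* = (5.25, 0, 0.25).
  dual value b^T y* = 26.25.
Strong duality: c^T x* = b^T y*. Confirmed.

26.25


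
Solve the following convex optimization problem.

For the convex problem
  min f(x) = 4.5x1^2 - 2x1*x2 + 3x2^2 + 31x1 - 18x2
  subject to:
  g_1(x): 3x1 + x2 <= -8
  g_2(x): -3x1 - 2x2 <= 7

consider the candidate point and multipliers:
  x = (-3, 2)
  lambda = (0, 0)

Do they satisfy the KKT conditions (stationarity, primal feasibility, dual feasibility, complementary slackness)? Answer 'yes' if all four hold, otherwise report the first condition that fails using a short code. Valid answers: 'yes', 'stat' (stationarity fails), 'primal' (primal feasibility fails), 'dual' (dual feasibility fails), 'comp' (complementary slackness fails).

Gradient of f: grad f(x) = Q x + c = (0, 0)
Constraint values g_i(x) = a_i^T x - b_i:
  g_1((-3, 2)) = 1
  g_2((-3, 2)) = -2
Stationarity residual: grad f(x) + sum_i lambda_i a_i = (0, 0)
  -> stationarity OK
Primal feasibility (all g_i <= 0): FAILS
Dual feasibility (all lambda_i >= 0): OK
Complementary slackness (lambda_i * g_i(x) = 0 for all i): OK

Verdict: the first failing condition is primal_feasibility -> primal.

primal


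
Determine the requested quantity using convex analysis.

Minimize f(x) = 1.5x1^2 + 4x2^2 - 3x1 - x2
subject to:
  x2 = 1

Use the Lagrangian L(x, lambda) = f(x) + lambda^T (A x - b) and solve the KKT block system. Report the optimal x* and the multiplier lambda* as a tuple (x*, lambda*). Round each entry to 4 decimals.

Form the Lagrangian:
  L(x, lambda) = (1/2) x^T Q x + c^T x + lambda^T (A x - b)
Stationarity (grad_x L = 0): Q x + c + A^T lambda = 0.
Primal feasibility: A x = b.

This gives the KKT block system:
  [ Q   A^T ] [ x     ]   [-c ]
  [ A    0  ] [ lambda ] = [ b ]

Solving the linear system:
  x*      = (1, 1)
  lambda* = (-7)
  f(x*)   = 1.5

x* = (1, 1), lambda* = (-7)


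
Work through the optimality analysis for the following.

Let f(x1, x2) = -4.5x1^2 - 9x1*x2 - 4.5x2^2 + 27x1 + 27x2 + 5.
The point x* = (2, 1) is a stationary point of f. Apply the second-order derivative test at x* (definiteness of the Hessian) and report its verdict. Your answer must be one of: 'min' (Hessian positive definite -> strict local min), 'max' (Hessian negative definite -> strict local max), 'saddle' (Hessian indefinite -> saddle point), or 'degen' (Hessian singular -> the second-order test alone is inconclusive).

Compute the Hessian H = grad^2 f:
  H = [[-9, -9], [-9, -9]]
Verify stationarity: grad f(x*) = H x* + g = (0, 0).
Eigenvalues of H: -18, 0.
H has a zero eigenvalue (singular; negative semidefinite but not definite), so H is neither positive definite, negative definite, nor indefinite. The second-order test alone is inconclusive -> degen.
(Indeed, f is constant along the null direction of H through x*, so x* is not a strict local extremum.)

degen


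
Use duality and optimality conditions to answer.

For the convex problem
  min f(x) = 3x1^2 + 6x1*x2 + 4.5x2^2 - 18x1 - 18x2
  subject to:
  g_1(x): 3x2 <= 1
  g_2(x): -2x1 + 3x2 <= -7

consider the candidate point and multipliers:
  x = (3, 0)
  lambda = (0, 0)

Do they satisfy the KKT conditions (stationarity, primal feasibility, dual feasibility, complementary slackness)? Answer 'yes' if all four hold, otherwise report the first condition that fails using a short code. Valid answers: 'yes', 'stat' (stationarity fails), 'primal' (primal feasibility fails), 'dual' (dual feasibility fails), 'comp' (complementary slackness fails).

Gradient of f: grad f(x) = Q x + c = (0, 0)
Constraint values g_i(x) = a_i^T x - b_i:
  g_1((3, 0)) = -1
  g_2((3, 0)) = 1
Stationarity residual: grad f(x) + sum_i lambda_i a_i = (0, 0)
  -> stationarity OK
Primal feasibility (all g_i <= 0): FAILS
Dual feasibility (all lambda_i >= 0): OK
Complementary slackness (lambda_i * g_i(x) = 0 for all i): OK

Verdict: the first failing condition is primal_feasibility -> primal.

primal


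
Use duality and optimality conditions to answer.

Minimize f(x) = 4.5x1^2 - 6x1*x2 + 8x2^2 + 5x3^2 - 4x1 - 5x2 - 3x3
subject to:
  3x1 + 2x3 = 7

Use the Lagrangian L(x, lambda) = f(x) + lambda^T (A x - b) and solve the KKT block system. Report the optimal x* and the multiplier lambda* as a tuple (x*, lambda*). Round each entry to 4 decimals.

Form the Lagrangian:
  L(x, lambda) = (1/2) x^T Q x + c^T x + lambda^T (A x - b)
Stationarity (grad_x L = 0): Q x + c + A^T lambda = 0.
Primal feasibility: A x = b.

This gives the KKT block system:
  [ Q   A^T ] [ x     ]   [-c ]
  [ A    0  ] [ lambda ] = [ b ]

Solving the linear system:
  x*      = (1.8419, 1.0032, 0.7372)
  lambda* = (-2.1859)
  f(x*)   = 0.3531

x* = (1.8419, 1.0032, 0.7372), lambda* = (-2.1859)


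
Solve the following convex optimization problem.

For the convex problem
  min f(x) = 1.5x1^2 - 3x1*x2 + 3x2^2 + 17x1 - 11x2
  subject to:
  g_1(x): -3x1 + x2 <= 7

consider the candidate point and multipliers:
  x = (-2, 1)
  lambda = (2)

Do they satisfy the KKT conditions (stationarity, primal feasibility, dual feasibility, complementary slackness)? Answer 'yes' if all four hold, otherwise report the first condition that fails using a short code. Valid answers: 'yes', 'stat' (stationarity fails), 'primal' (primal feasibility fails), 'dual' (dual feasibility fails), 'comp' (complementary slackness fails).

Gradient of f: grad f(x) = Q x + c = (8, 1)
Constraint values g_i(x) = a_i^T x - b_i:
  g_1((-2, 1)) = 0
Stationarity residual: grad f(x) + sum_i lambda_i a_i = (2, 3)
  -> stationarity FAILS
Primal feasibility (all g_i <= 0): OK
Dual feasibility (all lambda_i >= 0): OK
Complementary slackness (lambda_i * g_i(x) = 0 for all i): OK

Verdict: the first failing condition is stationarity -> stat.

stat


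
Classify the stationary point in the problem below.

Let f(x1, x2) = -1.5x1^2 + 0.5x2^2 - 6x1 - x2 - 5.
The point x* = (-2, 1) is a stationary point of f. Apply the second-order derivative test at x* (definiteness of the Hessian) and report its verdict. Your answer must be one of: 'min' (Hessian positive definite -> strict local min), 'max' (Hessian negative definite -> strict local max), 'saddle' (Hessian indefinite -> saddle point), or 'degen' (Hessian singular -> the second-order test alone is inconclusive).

Compute the Hessian H = grad^2 f:
  H = [[-3, 0], [0, 1]]
Verify stationarity: grad f(x*) = H x* + g = (0, 0).
Eigenvalues of H: -3, 1.
Eigenvalues have mixed signs, so H is indefinite -> x* is a saddle point.

saddle


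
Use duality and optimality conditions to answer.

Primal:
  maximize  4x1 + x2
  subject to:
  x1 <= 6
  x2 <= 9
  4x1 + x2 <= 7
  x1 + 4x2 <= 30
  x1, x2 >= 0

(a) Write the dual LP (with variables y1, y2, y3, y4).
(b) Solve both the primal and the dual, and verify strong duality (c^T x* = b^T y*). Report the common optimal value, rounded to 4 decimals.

The standard primal-dual pair for 'max c^T x s.t. A x <= b, x >= 0' is:
  Dual:  min b^T y  s.t.  A^T y >= c,  y >= 0.

So the dual LP is:
  minimize  6y1 + 9y2 + 7y3 + 30y4
  subject to:
    y1 + 4y3 + y4 >= 4
    y2 + y3 + 4y4 >= 1
    y1, y2, y3, y4 >= 0

Solving the primal: x* = (1.75, 0).
  primal value c^T x* = 7.
Solving the dual: y* = (0, 0, 1, 0).
  dual value b^T y* = 7.
Strong duality: c^T x* = b^T y*. Confirmed.

7


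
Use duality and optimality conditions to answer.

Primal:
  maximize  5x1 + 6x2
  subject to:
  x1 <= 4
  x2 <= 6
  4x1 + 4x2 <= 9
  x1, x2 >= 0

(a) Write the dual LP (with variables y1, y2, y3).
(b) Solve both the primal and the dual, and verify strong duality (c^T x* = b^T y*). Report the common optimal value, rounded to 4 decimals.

The standard primal-dual pair for 'max c^T x s.t. A x <= b, x >= 0' is:
  Dual:  min b^T y  s.t.  A^T y >= c,  y >= 0.

So the dual LP is:
  minimize  4y1 + 6y2 + 9y3
  subject to:
    y1 + 4y3 >= 5
    y2 + 4y3 >= 6
    y1, y2, y3 >= 0

Solving the primal: x* = (0, 2.25).
  primal value c^T x* = 13.5.
Solving the dual: y* = (0, 0, 1.5).
  dual value b^T y* = 13.5.
Strong duality: c^T x* = b^T y*. Confirmed.

13.5


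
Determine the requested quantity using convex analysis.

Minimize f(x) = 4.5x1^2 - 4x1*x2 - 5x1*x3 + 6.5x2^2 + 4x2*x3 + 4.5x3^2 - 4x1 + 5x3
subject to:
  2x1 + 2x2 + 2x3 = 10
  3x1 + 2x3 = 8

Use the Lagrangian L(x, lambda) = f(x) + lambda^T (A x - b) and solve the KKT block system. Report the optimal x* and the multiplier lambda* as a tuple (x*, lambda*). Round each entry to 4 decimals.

Form the Lagrangian:
  L(x, lambda) = (1/2) x^T Q x + c^T x + lambda^T (A x - b)
Stationarity (grad_x L = 0): Q x + c + A^T lambda = 0.
Primal feasibility: A x = b.

This gives the KKT block system:
  [ Q   A^T ] [ x     ]   [-c ]
  [ A    0  ] [ lambda ] = [ b ]

Solving the linear system:
  x*      = (2.16, 2.08, 0.76)
  lambda* = (-10.72, 6.04)
  f(x*)   = 27.02

x* = (2.16, 2.08, 0.76), lambda* = (-10.72, 6.04)


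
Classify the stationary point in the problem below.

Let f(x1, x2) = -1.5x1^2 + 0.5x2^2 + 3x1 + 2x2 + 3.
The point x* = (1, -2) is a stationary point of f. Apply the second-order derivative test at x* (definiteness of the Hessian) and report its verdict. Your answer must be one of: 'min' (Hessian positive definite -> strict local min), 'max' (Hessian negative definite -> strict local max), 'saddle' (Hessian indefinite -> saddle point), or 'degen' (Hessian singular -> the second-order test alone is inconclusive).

Compute the Hessian H = grad^2 f:
  H = [[-3, 0], [0, 1]]
Verify stationarity: grad f(x*) = H x* + g = (0, 0).
Eigenvalues of H: -3, 1.
Eigenvalues have mixed signs, so H is indefinite -> x* is a saddle point.

saddle


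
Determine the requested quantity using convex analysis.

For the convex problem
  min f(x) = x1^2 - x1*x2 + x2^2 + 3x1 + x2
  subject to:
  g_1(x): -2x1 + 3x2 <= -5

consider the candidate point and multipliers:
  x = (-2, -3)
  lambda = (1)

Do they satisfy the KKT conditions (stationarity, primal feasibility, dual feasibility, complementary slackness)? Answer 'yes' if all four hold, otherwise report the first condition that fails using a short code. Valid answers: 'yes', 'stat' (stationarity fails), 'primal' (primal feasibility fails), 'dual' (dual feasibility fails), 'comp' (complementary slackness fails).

Gradient of f: grad f(x) = Q x + c = (2, -3)
Constraint values g_i(x) = a_i^T x - b_i:
  g_1((-2, -3)) = 0
Stationarity residual: grad f(x) + sum_i lambda_i a_i = (0, 0)
  -> stationarity OK
Primal feasibility (all g_i <= 0): OK
Dual feasibility (all lambda_i >= 0): OK
Complementary slackness (lambda_i * g_i(x) = 0 for all i): OK

Verdict: yes, KKT holds.

yes


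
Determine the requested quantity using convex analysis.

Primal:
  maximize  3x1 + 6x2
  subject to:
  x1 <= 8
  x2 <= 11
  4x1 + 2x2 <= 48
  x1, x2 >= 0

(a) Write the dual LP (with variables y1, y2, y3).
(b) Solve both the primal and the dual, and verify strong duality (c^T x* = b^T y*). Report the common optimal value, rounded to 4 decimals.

The standard primal-dual pair for 'max c^T x s.t. A x <= b, x >= 0' is:
  Dual:  min b^T y  s.t.  A^T y >= c,  y >= 0.

So the dual LP is:
  minimize  8y1 + 11y2 + 48y3
  subject to:
    y1 + 4y3 >= 3
    y2 + 2y3 >= 6
    y1, y2, y3 >= 0

Solving the primal: x* = (6.5, 11).
  primal value c^T x* = 85.5.
Solving the dual: y* = (0, 4.5, 0.75).
  dual value b^T y* = 85.5.
Strong duality: c^T x* = b^T y*. Confirmed.

85.5


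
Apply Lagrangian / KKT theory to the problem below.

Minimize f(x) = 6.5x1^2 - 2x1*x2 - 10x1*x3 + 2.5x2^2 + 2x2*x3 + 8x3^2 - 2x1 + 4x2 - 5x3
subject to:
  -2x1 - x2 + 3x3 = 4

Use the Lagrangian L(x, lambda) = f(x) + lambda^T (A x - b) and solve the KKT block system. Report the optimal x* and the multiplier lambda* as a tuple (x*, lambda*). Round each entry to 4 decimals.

Form the Lagrangian:
  L(x, lambda) = (1/2) x^T Q x + c^T x + lambda^T (A x - b)
Stationarity (grad_x L = 0): Q x + c + A^T lambda = 0.
Primal feasibility: A x = b.

This gives the KKT block system:
  [ Q   A^T ] [ x     ]   [-c ]
  [ A    0  ] [ lambda ] = [ b ]

Solving the linear system:
  x*      = (0.5598, -1.4625, 1.2191)
  lambda* = (-1.9939)
  f(x*)   = -2.5446

x* = (0.5598, -1.4625, 1.2191), lambda* = (-1.9939)


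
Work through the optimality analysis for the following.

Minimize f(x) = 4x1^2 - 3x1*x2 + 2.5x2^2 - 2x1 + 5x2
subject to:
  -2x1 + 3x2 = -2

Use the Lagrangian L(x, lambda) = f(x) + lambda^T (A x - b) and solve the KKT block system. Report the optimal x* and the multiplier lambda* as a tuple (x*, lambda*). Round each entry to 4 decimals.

Form the Lagrangian:
  L(x, lambda) = (1/2) x^T Q x + c^T x + lambda^T (A x - b)
Stationarity (grad_x L = 0): Q x + c + A^T lambda = 0.
Primal feasibility: A x = b.

This gives the KKT block system:
  [ Q   A^T ] [ x     ]   [-c ]
  [ A    0  ] [ lambda ] = [ b ]

Solving the linear system:
  x*      = (-0.1786, -0.7857)
  lambda* = (-0.5357)
  f(x*)   = -2.3214

x* = (-0.1786, -0.7857), lambda* = (-0.5357)


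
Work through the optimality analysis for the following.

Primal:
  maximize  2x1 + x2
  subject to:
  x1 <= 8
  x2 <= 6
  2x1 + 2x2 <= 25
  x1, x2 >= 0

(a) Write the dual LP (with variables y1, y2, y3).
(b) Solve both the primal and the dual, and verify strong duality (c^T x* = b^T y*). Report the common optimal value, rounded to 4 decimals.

The standard primal-dual pair for 'max c^T x s.t. A x <= b, x >= 0' is:
  Dual:  min b^T y  s.t.  A^T y >= c,  y >= 0.

So the dual LP is:
  minimize  8y1 + 6y2 + 25y3
  subject to:
    y1 + 2y3 >= 2
    y2 + 2y3 >= 1
    y1, y2, y3 >= 0

Solving the primal: x* = (8, 4.5).
  primal value c^T x* = 20.5.
Solving the dual: y* = (1, 0, 0.5).
  dual value b^T y* = 20.5.
Strong duality: c^T x* = b^T y*. Confirmed.

20.5


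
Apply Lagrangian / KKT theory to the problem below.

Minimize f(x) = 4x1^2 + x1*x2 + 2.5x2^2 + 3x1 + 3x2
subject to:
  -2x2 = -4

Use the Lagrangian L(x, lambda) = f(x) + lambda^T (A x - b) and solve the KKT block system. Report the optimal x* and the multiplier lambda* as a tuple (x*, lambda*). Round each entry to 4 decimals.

Form the Lagrangian:
  L(x, lambda) = (1/2) x^T Q x + c^T x + lambda^T (A x - b)
Stationarity (grad_x L = 0): Q x + c + A^T lambda = 0.
Primal feasibility: A x = b.

This gives the KKT block system:
  [ Q   A^T ] [ x     ]   [-c ]
  [ A    0  ] [ lambda ] = [ b ]

Solving the linear system:
  x*      = (-0.625, 2)
  lambda* = (6.1875)
  f(x*)   = 14.4375

x* = (-0.625, 2), lambda* = (6.1875)


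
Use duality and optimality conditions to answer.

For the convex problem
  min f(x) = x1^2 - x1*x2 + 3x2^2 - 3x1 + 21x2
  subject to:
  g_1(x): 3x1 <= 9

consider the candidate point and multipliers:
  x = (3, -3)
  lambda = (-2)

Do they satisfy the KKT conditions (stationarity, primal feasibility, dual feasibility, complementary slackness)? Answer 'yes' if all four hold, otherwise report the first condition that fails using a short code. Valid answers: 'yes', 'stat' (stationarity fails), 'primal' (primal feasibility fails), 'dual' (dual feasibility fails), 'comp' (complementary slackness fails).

Gradient of f: grad f(x) = Q x + c = (6, 0)
Constraint values g_i(x) = a_i^T x - b_i:
  g_1((3, -3)) = 0
Stationarity residual: grad f(x) + sum_i lambda_i a_i = (0, 0)
  -> stationarity OK
Primal feasibility (all g_i <= 0): OK
Dual feasibility (all lambda_i >= 0): FAILS
Complementary slackness (lambda_i * g_i(x) = 0 for all i): OK

Verdict: the first failing condition is dual_feasibility -> dual.

dual


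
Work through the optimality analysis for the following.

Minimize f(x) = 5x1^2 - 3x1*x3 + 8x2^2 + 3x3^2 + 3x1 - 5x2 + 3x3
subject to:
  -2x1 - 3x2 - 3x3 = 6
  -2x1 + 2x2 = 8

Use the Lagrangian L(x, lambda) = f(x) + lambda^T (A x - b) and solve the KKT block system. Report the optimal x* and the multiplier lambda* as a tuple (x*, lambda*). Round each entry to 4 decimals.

Form the Lagrangian:
  L(x, lambda) = (1/2) x^T Q x + c^T x + lambda^T (A x - b)
Stationarity (grad_x L = 0): Q x + c + A^T lambda = 0.
Primal feasibility: A x = b.

This gives the KKT block system:
  [ Q   A^T ] [ x     ]   [-c ]
  [ A    0  ] [ lambda ] = [ b ]

Solving the linear system:
  x*      = (-2.5633, 1.4367, -1.7278)
  lambda* = (0.1076, -8.8323)
  f(x*)   = 24.9778

x* = (-2.5633, 1.4367, -1.7278), lambda* = (0.1076, -8.8323)


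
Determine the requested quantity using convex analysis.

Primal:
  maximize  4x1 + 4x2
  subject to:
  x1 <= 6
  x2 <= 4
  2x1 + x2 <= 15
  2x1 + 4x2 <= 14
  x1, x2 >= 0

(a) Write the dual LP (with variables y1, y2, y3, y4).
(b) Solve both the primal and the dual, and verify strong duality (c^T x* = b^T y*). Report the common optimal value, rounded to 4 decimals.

The standard primal-dual pair for 'max c^T x s.t. A x <= b, x >= 0' is:
  Dual:  min b^T y  s.t.  A^T y >= c,  y >= 0.

So the dual LP is:
  minimize  6y1 + 4y2 + 15y3 + 14y4
  subject to:
    y1 + 2y3 + 2y4 >= 4
    y2 + y3 + 4y4 >= 4
    y1, y2, y3, y4 >= 0

Solving the primal: x* = (6, 0.5).
  primal value c^T x* = 26.
Solving the dual: y* = (2, 0, 0, 1).
  dual value b^T y* = 26.
Strong duality: c^T x* = b^T y*. Confirmed.

26


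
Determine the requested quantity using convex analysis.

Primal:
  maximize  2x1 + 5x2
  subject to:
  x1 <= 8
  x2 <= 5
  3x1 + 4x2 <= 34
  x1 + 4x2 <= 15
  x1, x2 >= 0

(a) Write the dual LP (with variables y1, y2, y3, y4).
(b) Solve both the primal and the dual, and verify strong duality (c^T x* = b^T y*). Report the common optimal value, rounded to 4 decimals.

The standard primal-dual pair for 'max c^T x s.t. A x <= b, x >= 0' is:
  Dual:  min b^T y  s.t.  A^T y >= c,  y >= 0.

So the dual LP is:
  minimize  8y1 + 5y2 + 34y3 + 15y4
  subject to:
    y1 + 3y3 + y4 >= 2
    y2 + 4y3 + 4y4 >= 5
    y1, y2, y3, y4 >= 0

Solving the primal: x* = (8, 1.75).
  primal value c^T x* = 24.75.
Solving the dual: y* = (0.75, 0, 0, 1.25).
  dual value b^T y* = 24.75.
Strong duality: c^T x* = b^T y*. Confirmed.

24.75


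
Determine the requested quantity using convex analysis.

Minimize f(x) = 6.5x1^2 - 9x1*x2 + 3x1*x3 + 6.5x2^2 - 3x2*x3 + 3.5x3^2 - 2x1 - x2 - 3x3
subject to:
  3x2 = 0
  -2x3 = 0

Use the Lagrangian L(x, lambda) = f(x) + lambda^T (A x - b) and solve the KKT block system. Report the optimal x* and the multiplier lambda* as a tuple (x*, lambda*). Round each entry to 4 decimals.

Form the Lagrangian:
  L(x, lambda) = (1/2) x^T Q x + c^T x + lambda^T (A x - b)
Stationarity (grad_x L = 0): Q x + c + A^T lambda = 0.
Primal feasibility: A x = b.

This gives the KKT block system:
  [ Q   A^T ] [ x     ]   [-c ]
  [ A    0  ] [ lambda ] = [ b ]

Solving the linear system:
  x*      = (0.1538, 0, 0)
  lambda* = (0.7949, -1.2692)
  f(x*)   = -0.1538

x* = (0.1538, 0, 0), lambda* = (0.7949, -1.2692)


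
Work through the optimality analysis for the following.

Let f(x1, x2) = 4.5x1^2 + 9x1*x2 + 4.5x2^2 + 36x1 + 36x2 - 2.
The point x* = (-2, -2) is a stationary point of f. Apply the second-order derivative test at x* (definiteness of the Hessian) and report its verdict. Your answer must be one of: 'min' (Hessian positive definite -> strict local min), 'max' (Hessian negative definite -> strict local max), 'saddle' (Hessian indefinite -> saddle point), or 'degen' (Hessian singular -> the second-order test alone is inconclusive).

Compute the Hessian H = grad^2 f:
  H = [[9, 9], [9, 9]]
Verify stationarity: grad f(x*) = H x* + g = (0, 0).
Eigenvalues of H: 0, 18.
H has a zero eigenvalue (singular; positive semidefinite but not definite), so H is neither positive definite, negative definite, nor indefinite. The second-order test alone is inconclusive -> degen.
(Indeed, f is constant along the null direction of H through x*, so x* is not a strict local extremum.)

degen


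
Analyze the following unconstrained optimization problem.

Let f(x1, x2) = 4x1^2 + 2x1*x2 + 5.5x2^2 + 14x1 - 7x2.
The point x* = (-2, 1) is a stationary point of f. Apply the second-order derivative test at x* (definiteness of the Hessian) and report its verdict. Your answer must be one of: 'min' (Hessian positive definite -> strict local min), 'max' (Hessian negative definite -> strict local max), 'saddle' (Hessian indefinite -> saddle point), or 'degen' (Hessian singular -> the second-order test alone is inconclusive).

Compute the Hessian H = grad^2 f:
  H = [[8, 2], [2, 11]]
Verify stationarity: grad f(x*) = H x* + g = (0, 0).
Eigenvalues of H: 7, 12.
Both eigenvalues > 0, so H is positive definite -> x* is a strict local min.

min


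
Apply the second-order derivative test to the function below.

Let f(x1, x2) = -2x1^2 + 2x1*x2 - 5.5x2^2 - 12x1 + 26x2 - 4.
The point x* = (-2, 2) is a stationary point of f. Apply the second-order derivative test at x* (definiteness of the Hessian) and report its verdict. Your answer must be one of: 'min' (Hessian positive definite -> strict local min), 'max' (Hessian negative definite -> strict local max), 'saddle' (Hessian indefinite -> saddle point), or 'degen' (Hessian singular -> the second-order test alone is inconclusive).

Compute the Hessian H = grad^2 f:
  H = [[-4, 2], [2, -11]]
Verify stationarity: grad f(x*) = H x* + g = (0, 0).
Eigenvalues of H: -11.5311, -3.4689.
Both eigenvalues < 0, so H is negative definite -> x* is a strict local max.

max


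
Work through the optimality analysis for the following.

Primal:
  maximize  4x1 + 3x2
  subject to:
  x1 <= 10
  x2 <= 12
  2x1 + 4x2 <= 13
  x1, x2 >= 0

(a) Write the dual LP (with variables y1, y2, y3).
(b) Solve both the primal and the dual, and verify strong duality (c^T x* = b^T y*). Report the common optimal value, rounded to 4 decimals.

The standard primal-dual pair for 'max c^T x s.t. A x <= b, x >= 0' is:
  Dual:  min b^T y  s.t.  A^T y >= c,  y >= 0.

So the dual LP is:
  minimize  10y1 + 12y2 + 13y3
  subject to:
    y1 + 2y3 >= 4
    y2 + 4y3 >= 3
    y1, y2, y3 >= 0

Solving the primal: x* = (6.5, 0).
  primal value c^T x* = 26.
Solving the dual: y* = (0, 0, 2).
  dual value b^T y* = 26.
Strong duality: c^T x* = b^T y*. Confirmed.

26


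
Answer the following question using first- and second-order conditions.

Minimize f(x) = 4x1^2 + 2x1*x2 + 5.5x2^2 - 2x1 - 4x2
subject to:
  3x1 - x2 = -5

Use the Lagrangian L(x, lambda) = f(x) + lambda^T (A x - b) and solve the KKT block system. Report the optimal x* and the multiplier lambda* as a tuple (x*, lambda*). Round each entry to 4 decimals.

Form the Lagrangian:
  L(x, lambda) = (1/2) x^T Q x + c^T x + lambda^T (A x - b)
Stationarity (grad_x L = 0): Q x + c + A^T lambda = 0.
Primal feasibility: A x = b.

This gives the KKT block system:
  [ Q   A^T ] [ x     ]   [-c ]
  [ A    0  ] [ lambda ] = [ b ]

Solving the linear system:
  x*      = (-1.3529, 0.9412)
  lambda* = (3.6471)
  f(x*)   = 8.5882

x* = (-1.3529, 0.9412), lambda* = (3.6471)


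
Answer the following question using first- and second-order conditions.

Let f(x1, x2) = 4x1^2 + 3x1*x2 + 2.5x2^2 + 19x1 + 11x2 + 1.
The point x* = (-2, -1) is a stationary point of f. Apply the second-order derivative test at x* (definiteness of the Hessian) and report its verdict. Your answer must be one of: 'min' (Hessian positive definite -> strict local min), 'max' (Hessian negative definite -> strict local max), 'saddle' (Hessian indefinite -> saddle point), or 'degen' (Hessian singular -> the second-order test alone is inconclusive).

Compute the Hessian H = grad^2 f:
  H = [[8, 3], [3, 5]]
Verify stationarity: grad f(x*) = H x* + g = (0, 0).
Eigenvalues of H: 3.1459, 9.8541.
Both eigenvalues > 0, so H is positive definite -> x* is a strict local min.

min


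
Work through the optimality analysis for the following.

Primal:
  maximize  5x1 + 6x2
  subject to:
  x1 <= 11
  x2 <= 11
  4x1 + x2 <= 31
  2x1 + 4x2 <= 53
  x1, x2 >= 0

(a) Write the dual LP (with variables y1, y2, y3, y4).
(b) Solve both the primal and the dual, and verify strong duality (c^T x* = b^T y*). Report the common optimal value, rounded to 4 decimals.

The standard primal-dual pair for 'max c^T x s.t. A x <= b, x >= 0' is:
  Dual:  min b^T y  s.t.  A^T y >= c,  y >= 0.

So the dual LP is:
  minimize  11y1 + 11y2 + 31y3 + 53y4
  subject to:
    y1 + 4y3 + 2y4 >= 5
    y2 + y3 + 4y4 >= 6
    y1, y2, y3, y4 >= 0

Solving the primal: x* = (5.0714, 10.7143).
  primal value c^T x* = 89.6429.
Solving the dual: y* = (0, 0, 0.5714, 1.3571).
  dual value b^T y* = 89.6429.
Strong duality: c^T x* = b^T y*. Confirmed.

89.6429


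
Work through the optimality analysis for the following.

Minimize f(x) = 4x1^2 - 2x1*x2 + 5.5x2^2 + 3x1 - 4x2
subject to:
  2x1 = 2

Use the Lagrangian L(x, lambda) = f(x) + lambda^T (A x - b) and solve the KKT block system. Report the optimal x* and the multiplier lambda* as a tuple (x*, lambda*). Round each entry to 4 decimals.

Form the Lagrangian:
  L(x, lambda) = (1/2) x^T Q x + c^T x + lambda^T (A x - b)
Stationarity (grad_x L = 0): Q x + c + A^T lambda = 0.
Primal feasibility: A x = b.

This gives the KKT block system:
  [ Q   A^T ] [ x     ]   [-c ]
  [ A    0  ] [ lambda ] = [ b ]

Solving the linear system:
  x*      = (1, 0.5455)
  lambda* = (-4.9545)
  f(x*)   = 5.3636

x* = (1, 0.5455), lambda* = (-4.9545)


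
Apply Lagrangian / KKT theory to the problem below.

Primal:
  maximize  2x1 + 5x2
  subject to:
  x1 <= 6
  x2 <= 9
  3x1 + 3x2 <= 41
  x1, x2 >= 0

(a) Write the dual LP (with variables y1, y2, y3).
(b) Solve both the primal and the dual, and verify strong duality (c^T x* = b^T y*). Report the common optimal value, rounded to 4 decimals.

The standard primal-dual pair for 'max c^T x s.t. A x <= b, x >= 0' is:
  Dual:  min b^T y  s.t.  A^T y >= c,  y >= 0.

So the dual LP is:
  minimize  6y1 + 9y2 + 41y3
  subject to:
    y1 + 3y3 >= 2
    y2 + 3y3 >= 5
    y1, y2, y3 >= 0

Solving the primal: x* = (4.6667, 9).
  primal value c^T x* = 54.3333.
Solving the dual: y* = (0, 3, 0.6667).
  dual value b^T y* = 54.3333.
Strong duality: c^T x* = b^T y*. Confirmed.

54.3333


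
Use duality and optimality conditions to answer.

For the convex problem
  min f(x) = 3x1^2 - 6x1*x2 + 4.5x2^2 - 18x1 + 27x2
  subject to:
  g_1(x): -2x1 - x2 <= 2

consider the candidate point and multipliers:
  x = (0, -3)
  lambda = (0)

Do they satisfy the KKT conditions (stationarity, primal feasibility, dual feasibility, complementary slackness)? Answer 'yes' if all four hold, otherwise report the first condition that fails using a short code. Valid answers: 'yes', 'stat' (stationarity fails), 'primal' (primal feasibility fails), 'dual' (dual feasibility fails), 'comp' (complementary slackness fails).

Gradient of f: grad f(x) = Q x + c = (0, 0)
Constraint values g_i(x) = a_i^T x - b_i:
  g_1((0, -3)) = 1
Stationarity residual: grad f(x) + sum_i lambda_i a_i = (0, 0)
  -> stationarity OK
Primal feasibility (all g_i <= 0): FAILS
Dual feasibility (all lambda_i >= 0): OK
Complementary slackness (lambda_i * g_i(x) = 0 for all i): OK

Verdict: the first failing condition is primal_feasibility -> primal.

primal


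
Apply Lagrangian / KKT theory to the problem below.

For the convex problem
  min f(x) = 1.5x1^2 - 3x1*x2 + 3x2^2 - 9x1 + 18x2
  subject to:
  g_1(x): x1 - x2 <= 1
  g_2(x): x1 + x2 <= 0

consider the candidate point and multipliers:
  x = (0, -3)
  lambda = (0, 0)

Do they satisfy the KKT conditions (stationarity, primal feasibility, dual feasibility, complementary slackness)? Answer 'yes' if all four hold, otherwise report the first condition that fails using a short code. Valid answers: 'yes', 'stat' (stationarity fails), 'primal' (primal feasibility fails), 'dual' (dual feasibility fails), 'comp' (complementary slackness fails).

Gradient of f: grad f(x) = Q x + c = (0, 0)
Constraint values g_i(x) = a_i^T x - b_i:
  g_1((0, -3)) = 2
  g_2((0, -3)) = -3
Stationarity residual: grad f(x) + sum_i lambda_i a_i = (0, 0)
  -> stationarity OK
Primal feasibility (all g_i <= 0): FAILS
Dual feasibility (all lambda_i >= 0): OK
Complementary slackness (lambda_i * g_i(x) = 0 for all i): OK

Verdict: the first failing condition is primal_feasibility -> primal.

primal


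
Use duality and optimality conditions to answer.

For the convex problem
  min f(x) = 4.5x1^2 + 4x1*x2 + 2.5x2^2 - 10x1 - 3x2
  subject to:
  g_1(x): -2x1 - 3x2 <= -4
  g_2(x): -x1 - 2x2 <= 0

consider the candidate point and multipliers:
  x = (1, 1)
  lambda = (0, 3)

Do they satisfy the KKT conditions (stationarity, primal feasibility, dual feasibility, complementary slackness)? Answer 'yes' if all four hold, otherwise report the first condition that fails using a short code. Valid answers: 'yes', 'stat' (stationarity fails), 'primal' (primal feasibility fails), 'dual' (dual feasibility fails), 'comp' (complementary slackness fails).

Gradient of f: grad f(x) = Q x + c = (3, 6)
Constraint values g_i(x) = a_i^T x - b_i:
  g_1((1, 1)) = -1
  g_2((1, 1)) = -3
Stationarity residual: grad f(x) + sum_i lambda_i a_i = (0, 0)
  -> stationarity OK
Primal feasibility (all g_i <= 0): OK
Dual feasibility (all lambda_i >= 0): OK
Complementary slackness (lambda_i * g_i(x) = 0 for all i): FAILS

Verdict: the first failing condition is complementary_slackness -> comp.

comp


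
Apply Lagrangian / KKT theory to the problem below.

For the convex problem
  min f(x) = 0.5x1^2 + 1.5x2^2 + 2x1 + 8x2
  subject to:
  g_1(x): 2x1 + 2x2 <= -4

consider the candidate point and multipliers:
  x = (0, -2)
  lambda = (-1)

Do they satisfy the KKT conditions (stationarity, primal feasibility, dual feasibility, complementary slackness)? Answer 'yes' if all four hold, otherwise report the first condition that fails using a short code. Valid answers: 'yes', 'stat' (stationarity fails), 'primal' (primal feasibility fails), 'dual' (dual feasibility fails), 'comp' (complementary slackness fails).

Gradient of f: grad f(x) = Q x + c = (2, 2)
Constraint values g_i(x) = a_i^T x - b_i:
  g_1((0, -2)) = 0
Stationarity residual: grad f(x) + sum_i lambda_i a_i = (0, 0)
  -> stationarity OK
Primal feasibility (all g_i <= 0): OK
Dual feasibility (all lambda_i >= 0): FAILS
Complementary slackness (lambda_i * g_i(x) = 0 for all i): OK

Verdict: the first failing condition is dual_feasibility -> dual.

dual


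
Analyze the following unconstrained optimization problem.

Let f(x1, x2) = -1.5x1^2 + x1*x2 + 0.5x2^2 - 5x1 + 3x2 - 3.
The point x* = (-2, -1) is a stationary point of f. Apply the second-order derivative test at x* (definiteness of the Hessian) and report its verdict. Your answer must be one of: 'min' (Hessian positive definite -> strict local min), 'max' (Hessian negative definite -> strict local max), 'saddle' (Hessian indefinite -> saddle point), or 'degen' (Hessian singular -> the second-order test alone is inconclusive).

Compute the Hessian H = grad^2 f:
  H = [[-3, 1], [1, 1]]
Verify stationarity: grad f(x*) = H x* + g = (0, 0).
Eigenvalues of H: -3.2361, 1.2361.
Eigenvalues have mixed signs, so H is indefinite -> x* is a saddle point.

saddle


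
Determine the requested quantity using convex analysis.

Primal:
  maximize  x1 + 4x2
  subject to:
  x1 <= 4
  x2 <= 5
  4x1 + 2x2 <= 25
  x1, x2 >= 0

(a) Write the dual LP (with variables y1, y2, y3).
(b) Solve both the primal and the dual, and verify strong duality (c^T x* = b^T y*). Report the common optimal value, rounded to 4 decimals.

The standard primal-dual pair for 'max c^T x s.t. A x <= b, x >= 0' is:
  Dual:  min b^T y  s.t.  A^T y >= c,  y >= 0.

So the dual LP is:
  minimize  4y1 + 5y2 + 25y3
  subject to:
    y1 + 4y3 >= 1
    y2 + 2y3 >= 4
    y1, y2, y3 >= 0

Solving the primal: x* = (3.75, 5).
  primal value c^T x* = 23.75.
Solving the dual: y* = (0, 3.5, 0.25).
  dual value b^T y* = 23.75.
Strong duality: c^T x* = b^T y*. Confirmed.

23.75


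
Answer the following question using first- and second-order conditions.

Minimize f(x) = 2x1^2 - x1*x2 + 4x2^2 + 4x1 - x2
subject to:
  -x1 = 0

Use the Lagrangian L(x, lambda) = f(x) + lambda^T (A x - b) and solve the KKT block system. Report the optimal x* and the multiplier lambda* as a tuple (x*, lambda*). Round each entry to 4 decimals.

Form the Lagrangian:
  L(x, lambda) = (1/2) x^T Q x + c^T x + lambda^T (A x - b)
Stationarity (grad_x L = 0): Q x + c + A^T lambda = 0.
Primal feasibility: A x = b.

This gives the KKT block system:
  [ Q   A^T ] [ x     ]   [-c ]
  [ A    0  ] [ lambda ] = [ b ]

Solving the linear system:
  x*      = (0, 0.125)
  lambda* = (3.875)
  f(x*)   = -0.0625

x* = (0, 0.125), lambda* = (3.875)


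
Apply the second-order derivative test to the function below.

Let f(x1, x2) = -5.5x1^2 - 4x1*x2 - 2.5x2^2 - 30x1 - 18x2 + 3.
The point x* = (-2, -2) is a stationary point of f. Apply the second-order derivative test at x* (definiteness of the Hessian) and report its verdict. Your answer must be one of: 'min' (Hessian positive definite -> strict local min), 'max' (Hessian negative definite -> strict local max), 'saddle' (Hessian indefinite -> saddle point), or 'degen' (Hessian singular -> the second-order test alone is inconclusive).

Compute the Hessian H = grad^2 f:
  H = [[-11, -4], [-4, -5]]
Verify stationarity: grad f(x*) = H x* + g = (0, 0).
Eigenvalues of H: -13, -3.
Both eigenvalues < 0, so H is negative definite -> x* is a strict local max.

max


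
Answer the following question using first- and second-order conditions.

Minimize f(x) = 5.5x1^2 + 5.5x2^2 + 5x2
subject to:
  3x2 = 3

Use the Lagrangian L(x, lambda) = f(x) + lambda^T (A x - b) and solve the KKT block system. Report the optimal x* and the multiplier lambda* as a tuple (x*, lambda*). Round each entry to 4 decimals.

Form the Lagrangian:
  L(x, lambda) = (1/2) x^T Q x + c^T x + lambda^T (A x - b)
Stationarity (grad_x L = 0): Q x + c + A^T lambda = 0.
Primal feasibility: A x = b.

This gives the KKT block system:
  [ Q   A^T ] [ x     ]   [-c ]
  [ A    0  ] [ lambda ] = [ b ]

Solving the linear system:
  x*      = (0, 1)
  lambda* = (-5.3333)
  f(x*)   = 10.5

x* = (0, 1), lambda* = (-5.3333)


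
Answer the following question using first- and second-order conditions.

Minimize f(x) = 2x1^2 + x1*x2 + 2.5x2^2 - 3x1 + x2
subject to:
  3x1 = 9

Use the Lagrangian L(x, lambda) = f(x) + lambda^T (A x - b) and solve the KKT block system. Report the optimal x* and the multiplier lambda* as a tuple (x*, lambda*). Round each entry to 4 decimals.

Form the Lagrangian:
  L(x, lambda) = (1/2) x^T Q x + c^T x + lambda^T (A x - b)
Stationarity (grad_x L = 0): Q x + c + A^T lambda = 0.
Primal feasibility: A x = b.

This gives the KKT block system:
  [ Q   A^T ] [ x     ]   [-c ]
  [ A    0  ] [ lambda ] = [ b ]

Solving the linear system:
  x*      = (3, -0.8)
  lambda* = (-2.7333)
  f(x*)   = 7.4

x* = (3, -0.8), lambda* = (-2.7333)


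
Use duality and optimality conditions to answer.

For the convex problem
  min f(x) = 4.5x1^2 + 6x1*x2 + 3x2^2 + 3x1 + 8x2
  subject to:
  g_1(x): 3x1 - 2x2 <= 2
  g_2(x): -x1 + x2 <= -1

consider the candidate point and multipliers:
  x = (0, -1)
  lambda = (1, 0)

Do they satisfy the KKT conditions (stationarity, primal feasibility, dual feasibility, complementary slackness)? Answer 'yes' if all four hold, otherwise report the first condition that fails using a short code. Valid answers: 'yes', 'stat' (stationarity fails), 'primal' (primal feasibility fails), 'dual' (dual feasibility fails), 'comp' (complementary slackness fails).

Gradient of f: grad f(x) = Q x + c = (-3, 2)
Constraint values g_i(x) = a_i^T x - b_i:
  g_1((0, -1)) = 0
  g_2((0, -1)) = 0
Stationarity residual: grad f(x) + sum_i lambda_i a_i = (0, 0)
  -> stationarity OK
Primal feasibility (all g_i <= 0): OK
Dual feasibility (all lambda_i >= 0): OK
Complementary slackness (lambda_i * g_i(x) = 0 for all i): OK

Verdict: yes, KKT holds.

yes
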